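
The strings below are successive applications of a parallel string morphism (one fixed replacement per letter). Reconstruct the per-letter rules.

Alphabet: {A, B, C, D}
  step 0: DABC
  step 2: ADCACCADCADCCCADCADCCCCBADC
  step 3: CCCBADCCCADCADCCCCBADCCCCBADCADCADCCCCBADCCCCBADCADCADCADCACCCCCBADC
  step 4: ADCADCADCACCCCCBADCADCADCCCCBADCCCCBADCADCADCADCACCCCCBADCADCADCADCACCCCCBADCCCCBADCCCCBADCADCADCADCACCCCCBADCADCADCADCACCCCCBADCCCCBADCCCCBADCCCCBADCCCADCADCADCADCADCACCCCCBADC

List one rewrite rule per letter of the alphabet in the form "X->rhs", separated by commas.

  step 3 ⇒ step 4: CCCBADCCCADCADCCCCBADCCCCBADCADCADCCCCBADCCCCBADCADCADCADCACCCCCBADC ⇒ ADC·ADC·ADC·ACC·CC·CB·ADC·ADC·ADC·CC·CB·ADC·CC·CB·ADC·ADC·ADC·ADC·ACC·CC·CB·ADC·ADC·ADC·ADC·ACC·CC·CB·ADC·CC·CB·ADC·CC·CB·ADC·ADC·ADC·ADC·ACC·CC·CB·ADC·ADC·ADC·ADC·ACC·CC·CB·ADC·CC·CB·ADC·CC·CB·ADC·CC·CB·ADC·CC·ADC·ADC·ADC·ADC·ADC·ACC·CC·CB·ADC
    A ↦ CC
    B ↦ ACC
    C ↦ ADC
    D ↦ CB

A->CC, B->ACC, C->ADC, D->CB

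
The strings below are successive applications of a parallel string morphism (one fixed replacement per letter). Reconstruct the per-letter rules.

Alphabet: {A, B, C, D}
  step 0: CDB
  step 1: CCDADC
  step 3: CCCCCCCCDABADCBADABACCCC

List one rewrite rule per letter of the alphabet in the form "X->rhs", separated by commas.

  step 0 ⇒ step 1: CDB ⇒ CC·DA·DC
    B ↦ DC
    C ↦ CC
    D ↦ DA
    A ↦ BA  (constrained at step 1)

A->BA, B->DC, C->CC, D->DA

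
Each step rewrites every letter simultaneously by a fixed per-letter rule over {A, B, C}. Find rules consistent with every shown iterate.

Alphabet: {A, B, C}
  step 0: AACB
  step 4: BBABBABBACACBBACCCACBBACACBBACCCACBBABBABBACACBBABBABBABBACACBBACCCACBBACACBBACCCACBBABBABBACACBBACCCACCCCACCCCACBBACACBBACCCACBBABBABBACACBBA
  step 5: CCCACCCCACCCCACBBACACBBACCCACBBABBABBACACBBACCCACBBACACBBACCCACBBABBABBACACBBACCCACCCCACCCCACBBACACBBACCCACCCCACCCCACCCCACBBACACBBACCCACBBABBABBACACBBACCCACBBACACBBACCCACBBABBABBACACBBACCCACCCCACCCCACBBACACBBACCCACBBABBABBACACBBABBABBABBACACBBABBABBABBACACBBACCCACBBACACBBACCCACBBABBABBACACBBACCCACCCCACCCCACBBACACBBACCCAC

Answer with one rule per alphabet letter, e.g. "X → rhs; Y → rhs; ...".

  step 4 ⇒ step 5: BBABBABBACACBBACCCACBBACACBBACCCACBBABBABBACACBBABBABBABBACACBBACCCACBBACACBBACCCACBBABBABBACACBBACCCACCCCACCCCACBBACACBBACCCACBBABBABBACACBBA ⇒ C·C·CAC·C·C·CAC·C·C·CAC·BBA·CAC·BBA·C·C·CAC·BBA·BBA·BBA·CAC·BBA·C·C·CAC·BBA·CAC·BBA·C·C·CAC·BBA·BBA·BBA·CAC·BBA·C·C·CAC·C·C·CAC·C·C·CAC·BBA·CAC·BBA·C·C·CAC·C·C·CAC·C·C·CAC·C·C·CAC·BBA·CAC·BBA·C·C·CAC·BBA·BBA·BBA·CAC·BBA·C·C·CAC·BBA·CAC·BBA·C·C·CAC·BBA·BBA·BBA·CAC·BBA·C·C·CAC·C·C·CAC·C·C·CAC·BBA·CAC·BBA·C·C·CAC·BBA·BBA·BBA·CAC·BBA·BBA·BBA·BBA·CAC·BBA·BBA·BBA·BBA·CAC·BBA·C·C·CAC·BBA·CAC·BBA·C·C·CAC·BBA·BBA·BBA·CAC·BBA·C·C·CAC·C·C·CAC·C·C·CAC·BBA·CAC·BBA·C·C·CAC
    A ↦ CAC
    B ↦ C
    C ↦ BBA

A->CAC, B->C, C->BBA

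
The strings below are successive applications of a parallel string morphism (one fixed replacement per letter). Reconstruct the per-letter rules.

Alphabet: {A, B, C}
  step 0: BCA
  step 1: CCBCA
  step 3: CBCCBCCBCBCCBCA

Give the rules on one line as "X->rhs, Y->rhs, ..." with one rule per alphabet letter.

  step 0 ⇒ step 1: BCA ⇒ C·CB·CA
    A ↦ CA
    B ↦ C
    C ↦ CB

A->CA, B->C, C->CB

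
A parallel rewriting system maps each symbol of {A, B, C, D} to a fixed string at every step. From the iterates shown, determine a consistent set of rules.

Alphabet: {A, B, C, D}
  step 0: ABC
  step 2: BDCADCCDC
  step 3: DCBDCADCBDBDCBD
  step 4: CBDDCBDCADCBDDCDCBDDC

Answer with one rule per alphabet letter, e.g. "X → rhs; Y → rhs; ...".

  step 3 ⇒ step 4: DCBDCADCBDBDCBD ⇒ C·BD·D·C·BD·CAD·C·BD·D·C·D·C·BD·D·C
    A ↦ CAD
    B ↦ D
    C ↦ BD
    D ↦ C

A->CAD, B->D, C->BD, D->C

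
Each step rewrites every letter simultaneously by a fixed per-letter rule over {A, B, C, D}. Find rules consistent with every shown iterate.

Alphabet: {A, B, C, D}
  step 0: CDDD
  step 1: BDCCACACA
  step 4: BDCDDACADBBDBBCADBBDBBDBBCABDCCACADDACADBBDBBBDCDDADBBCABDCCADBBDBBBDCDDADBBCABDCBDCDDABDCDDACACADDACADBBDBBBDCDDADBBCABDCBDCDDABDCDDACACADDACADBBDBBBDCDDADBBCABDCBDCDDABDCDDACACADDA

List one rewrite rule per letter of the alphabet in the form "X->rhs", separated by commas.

  step 0 ⇒ step 1: CDDD ⇒ BDC·CA·CA·CA
    C ↦ BDC
    D ↦ CA
    A ↦ DDA  (constrained at step 1)
    B ↦ DBB  (constrained at step 1)

A->DDA, B->DBB, C->BDC, D->CA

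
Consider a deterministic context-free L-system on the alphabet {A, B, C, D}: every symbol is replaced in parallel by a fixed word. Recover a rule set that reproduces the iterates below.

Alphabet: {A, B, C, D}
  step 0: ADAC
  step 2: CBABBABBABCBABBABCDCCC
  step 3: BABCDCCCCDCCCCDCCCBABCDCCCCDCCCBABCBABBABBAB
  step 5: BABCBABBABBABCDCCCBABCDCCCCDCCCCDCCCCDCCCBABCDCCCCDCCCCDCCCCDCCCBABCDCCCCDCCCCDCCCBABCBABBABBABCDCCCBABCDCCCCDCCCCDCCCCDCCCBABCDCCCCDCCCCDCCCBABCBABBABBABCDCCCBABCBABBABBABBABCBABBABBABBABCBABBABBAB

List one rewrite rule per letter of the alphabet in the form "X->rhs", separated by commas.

  step 2 ⇒ step 3: CBABBABBABCBABBABCDCCC ⇒ BAB·C·DCC·C·C·DCC·C·C·DCC·C·BAB·C·DCC·C·C·DCC·C·BAB·C·BAB·BAB·BAB
    A ↦ DCC
    B ↦ C
    C ↦ BAB
    D ↦ C

A->DCC, B->C, C->BAB, D->C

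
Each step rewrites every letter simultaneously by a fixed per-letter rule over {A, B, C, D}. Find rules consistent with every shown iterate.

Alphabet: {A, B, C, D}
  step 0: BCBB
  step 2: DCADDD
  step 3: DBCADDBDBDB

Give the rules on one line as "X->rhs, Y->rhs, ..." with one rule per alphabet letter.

  step 2 ⇒ step 3: DCADDD ⇒ DB·CA·D·DB·DB·DB
    A ↦ D
    C ↦ CA
    D ↦ DB
    B ↦ A  (constrained at step 0)

A->D, B->A, C->CA, D->DB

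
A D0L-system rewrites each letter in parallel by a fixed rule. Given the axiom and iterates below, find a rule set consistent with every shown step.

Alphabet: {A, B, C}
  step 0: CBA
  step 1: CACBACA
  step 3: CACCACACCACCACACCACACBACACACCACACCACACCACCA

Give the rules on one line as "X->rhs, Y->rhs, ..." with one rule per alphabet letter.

A->CA, B->BA, C->CAC

  step 0 ⇒ step 1: CBA ⇒ CAC·BA·CA
    A ↦ CA
    B ↦ BA
    C ↦ CAC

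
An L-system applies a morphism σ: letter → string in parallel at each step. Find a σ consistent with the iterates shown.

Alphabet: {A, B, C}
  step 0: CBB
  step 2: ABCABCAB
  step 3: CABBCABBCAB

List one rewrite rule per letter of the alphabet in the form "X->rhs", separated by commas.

  step 2 ⇒ step 3: ABCABCAB ⇒ C·AB·B·C·AB·B·C·AB
    A ↦ C
    B ↦ AB
    C ↦ B

A->C, B->AB, C->B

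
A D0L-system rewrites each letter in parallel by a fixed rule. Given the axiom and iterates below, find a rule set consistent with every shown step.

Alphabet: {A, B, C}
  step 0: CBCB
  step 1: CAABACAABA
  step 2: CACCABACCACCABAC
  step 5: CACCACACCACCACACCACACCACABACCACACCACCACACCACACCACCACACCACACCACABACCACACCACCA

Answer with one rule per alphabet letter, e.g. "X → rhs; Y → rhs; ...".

A->C, B->ABA, C->CA

  step 1 ⇒ step 2: CAABACAABA ⇒ CA·C·C·ABA·C·CA·C·C·ABA·C
    A ↦ C
    B ↦ ABA
    C ↦ CA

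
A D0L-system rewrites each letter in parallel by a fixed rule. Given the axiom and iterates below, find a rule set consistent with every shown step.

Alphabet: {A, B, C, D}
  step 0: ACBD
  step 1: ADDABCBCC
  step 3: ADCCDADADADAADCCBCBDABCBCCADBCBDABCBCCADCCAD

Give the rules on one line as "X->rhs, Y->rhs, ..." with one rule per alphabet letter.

A->AD, B->BCB, C->DA, D->CC

  step 0 ⇒ step 1: ACBD ⇒ AD·DA·BCB·CC
    A ↦ AD
    B ↦ BCB
    C ↦ DA
    D ↦ CC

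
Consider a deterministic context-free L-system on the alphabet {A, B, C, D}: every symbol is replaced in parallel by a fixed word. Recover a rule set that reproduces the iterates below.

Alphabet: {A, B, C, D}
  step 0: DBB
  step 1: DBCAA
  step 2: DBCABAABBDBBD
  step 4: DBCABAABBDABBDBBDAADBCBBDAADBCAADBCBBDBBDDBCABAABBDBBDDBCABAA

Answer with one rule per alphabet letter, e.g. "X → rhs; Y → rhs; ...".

A->BBD, B->A, C->BAA, D->DBC

  step 1 ⇒ step 2: DBCAA ⇒ DBC·A·BAA·BBD·BBD
    A ↦ BBD
    B ↦ A
    C ↦ BAA
    D ↦ DBC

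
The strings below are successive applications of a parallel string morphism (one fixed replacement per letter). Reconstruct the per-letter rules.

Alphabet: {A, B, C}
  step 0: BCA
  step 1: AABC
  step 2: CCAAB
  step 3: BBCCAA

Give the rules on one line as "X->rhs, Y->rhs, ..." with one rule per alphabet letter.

  step 2 ⇒ step 3: CCAAB ⇒ B·B·C·C·AA
    A ↦ C
    B ↦ AA
    C ↦ B

A->C, B->AA, C->B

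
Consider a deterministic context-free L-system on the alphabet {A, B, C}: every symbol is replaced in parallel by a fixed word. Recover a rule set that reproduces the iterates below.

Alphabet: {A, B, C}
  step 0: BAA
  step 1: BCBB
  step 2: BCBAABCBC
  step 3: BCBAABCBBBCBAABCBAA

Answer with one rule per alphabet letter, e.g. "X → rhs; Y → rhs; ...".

  step 2 ⇒ step 3: BCBAABCBC ⇒ BC·BAA·BC·B·B·BC·BAA·BC·BAA
    A ↦ B
    B ↦ BC
    C ↦ BAA

A->B, B->BC, C->BAA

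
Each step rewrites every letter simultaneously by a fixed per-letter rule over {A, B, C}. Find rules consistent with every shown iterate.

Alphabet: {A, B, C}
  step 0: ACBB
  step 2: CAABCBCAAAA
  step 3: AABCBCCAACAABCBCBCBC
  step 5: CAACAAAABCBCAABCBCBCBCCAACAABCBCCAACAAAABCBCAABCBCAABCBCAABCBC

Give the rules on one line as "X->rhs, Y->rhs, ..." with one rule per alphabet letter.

  step 2 ⇒ step 3: CAABCBCAAAA ⇒ AA·BC·BC·C·AA·C·AA·BC·BC·BC·BC
    A ↦ BC
    B ↦ C
    C ↦ AA

A->BC, B->C, C->AA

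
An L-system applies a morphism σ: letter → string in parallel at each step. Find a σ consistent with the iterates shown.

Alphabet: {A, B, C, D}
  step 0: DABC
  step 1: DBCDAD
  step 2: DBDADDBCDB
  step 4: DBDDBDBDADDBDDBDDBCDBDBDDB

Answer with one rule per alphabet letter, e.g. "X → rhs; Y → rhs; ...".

A->C, B->D, C->AD, D->DB

  step 1 ⇒ step 2: DBCDAD ⇒ DB·D·AD·DB·C·DB
    A ↦ C
    B ↦ D
    C ↦ AD
    D ↦ DB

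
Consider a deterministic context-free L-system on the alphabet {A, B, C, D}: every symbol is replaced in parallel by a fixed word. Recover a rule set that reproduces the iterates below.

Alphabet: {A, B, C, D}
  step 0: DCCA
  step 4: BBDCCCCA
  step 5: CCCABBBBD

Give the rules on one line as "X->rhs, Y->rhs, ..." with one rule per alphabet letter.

A->D, B->C, C->B, D->CA

  step 4 ⇒ step 5: BBDCCCCA ⇒ C·C·CA·B·B·B·B·D
    A ↦ D
    B ↦ C
    C ↦ B
    D ↦ CA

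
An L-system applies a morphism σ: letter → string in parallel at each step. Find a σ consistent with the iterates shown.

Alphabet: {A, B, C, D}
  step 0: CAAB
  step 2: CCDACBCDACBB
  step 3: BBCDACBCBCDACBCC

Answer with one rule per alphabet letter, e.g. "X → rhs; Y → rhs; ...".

A->DAC, B->C, C->B, D->C

  step 2 ⇒ step 3: CCDACBCDACBB ⇒ B·B·C·DAC·B·C·B·C·DAC·B·C·C
    A ↦ DAC
    B ↦ C
    C ↦ B
    D ↦ C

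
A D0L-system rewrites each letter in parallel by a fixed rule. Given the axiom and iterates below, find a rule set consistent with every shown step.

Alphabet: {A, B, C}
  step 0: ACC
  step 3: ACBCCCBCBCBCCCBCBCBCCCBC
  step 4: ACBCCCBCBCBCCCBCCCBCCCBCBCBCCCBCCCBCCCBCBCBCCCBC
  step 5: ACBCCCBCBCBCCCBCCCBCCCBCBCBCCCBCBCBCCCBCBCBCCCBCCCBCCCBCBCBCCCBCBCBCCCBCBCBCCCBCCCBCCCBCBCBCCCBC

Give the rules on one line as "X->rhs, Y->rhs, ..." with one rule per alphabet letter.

  step 4 ⇒ step 5: ACBCCCBCBCBCCCBCCCBCCCBCBCBCCCBCCCBCCCBCBCBCCCBC ⇒ AC·BC·CC·BC·BC·BC·CC·BC·CC·BC·CC·BC·BC·BC·CC·BC·BC·BC·CC·BC·BC·BC·CC·BC·CC·BC·CC·BC·BC·BC·CC·BC·BC·BC·CC·BC·BC·BC·CC·BC·CC·BC·CC·BC·BC·BC·CC·BC
    A ↦ AC
    B ↦ CC
    C ↦ BC

A->AC, B->CC, C->BC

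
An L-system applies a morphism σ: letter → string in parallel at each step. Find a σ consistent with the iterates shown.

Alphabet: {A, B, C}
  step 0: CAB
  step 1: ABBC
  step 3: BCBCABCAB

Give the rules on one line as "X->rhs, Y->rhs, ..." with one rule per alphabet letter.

  step 0 ⇒ step 1: CAB ⇒ A·B·BC
    A ↦ B
    B ↦ BC
    C ↦ A

A->B, B->BC, C->A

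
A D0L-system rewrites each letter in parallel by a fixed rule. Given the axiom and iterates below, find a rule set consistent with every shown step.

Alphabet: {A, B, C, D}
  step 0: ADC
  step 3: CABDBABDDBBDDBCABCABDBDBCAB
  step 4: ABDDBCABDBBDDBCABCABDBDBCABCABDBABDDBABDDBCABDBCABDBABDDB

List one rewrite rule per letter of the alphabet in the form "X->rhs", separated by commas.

A->BD, B->DB, C->A, D->CAB

  step 3 ⇒ step 4: CABDBABDDBBDDBCABCABDBDBCAB ⇒ A·BD·DB·CAB·DB·BD·DB·CAB·CAB·DB·DB·CAB·CAB·DB·A·BD·DB·A·BD·DB·CAB·DB·CAB·DB·A·BD·DB
    A ↦ BD
    B ↦ DB
    C ↦ A
    D ↦ CAB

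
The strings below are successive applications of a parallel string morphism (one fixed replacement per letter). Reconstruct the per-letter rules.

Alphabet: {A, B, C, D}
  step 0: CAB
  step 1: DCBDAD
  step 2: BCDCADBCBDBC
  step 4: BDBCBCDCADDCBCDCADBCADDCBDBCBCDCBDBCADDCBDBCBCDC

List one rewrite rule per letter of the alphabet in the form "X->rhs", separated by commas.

  step 1 ⇒ step 2: DCBDAD ⇒ BC·DC·AD·BC·BD·BC
    A ↦ BD
    B ↦ AD
    C ↦ DC
    D ↦ BC

A->BD, B->AD, C->DC, D->BC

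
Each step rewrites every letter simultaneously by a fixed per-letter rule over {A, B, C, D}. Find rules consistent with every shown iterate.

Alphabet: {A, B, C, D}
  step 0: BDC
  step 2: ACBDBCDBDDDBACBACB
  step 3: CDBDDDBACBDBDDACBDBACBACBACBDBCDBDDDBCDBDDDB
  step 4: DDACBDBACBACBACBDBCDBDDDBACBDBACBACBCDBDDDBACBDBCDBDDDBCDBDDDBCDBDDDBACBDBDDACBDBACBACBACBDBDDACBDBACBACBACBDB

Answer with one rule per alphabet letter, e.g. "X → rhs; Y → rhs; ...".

  step 3 ⇒ step 4: CDBDDDBACBDBDDACBDBACBACBACBDBCDBDDDBCDBDDDB ⇒ DD·ACB·DB·ACB·ACB·ACB·DB·CDB·DD·DB·ACB·DB·ACB·ACB·CDB·DD·DB·ACB·DB·CDB·DD·DB·CDB·DD·DB·CDB·DD·DB·ACB·DB·DD·ACB·DB·ACB·ACB·ACB·DB·DD·ACB·DB·ACB·ACB·ACB·DB
    A ↦ CDB
    B ↦ DB
    C ↦ DD
    D ↦ ACB

A->CDB, B->DB, C->DD, D->ACB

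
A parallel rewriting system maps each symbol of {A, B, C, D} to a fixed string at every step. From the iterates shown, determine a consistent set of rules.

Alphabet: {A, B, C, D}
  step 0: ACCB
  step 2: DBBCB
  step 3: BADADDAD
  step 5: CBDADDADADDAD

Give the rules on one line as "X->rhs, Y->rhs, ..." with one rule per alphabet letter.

A->C, B->AD, C->D, D->B

  step 2 ⇒ step 3: DBBCB ⇒ B·AD·AD·D·AD
    B ↦ AD
    C ↦ D
    D ↦ B
    A ↦ C  (constrained at step 0)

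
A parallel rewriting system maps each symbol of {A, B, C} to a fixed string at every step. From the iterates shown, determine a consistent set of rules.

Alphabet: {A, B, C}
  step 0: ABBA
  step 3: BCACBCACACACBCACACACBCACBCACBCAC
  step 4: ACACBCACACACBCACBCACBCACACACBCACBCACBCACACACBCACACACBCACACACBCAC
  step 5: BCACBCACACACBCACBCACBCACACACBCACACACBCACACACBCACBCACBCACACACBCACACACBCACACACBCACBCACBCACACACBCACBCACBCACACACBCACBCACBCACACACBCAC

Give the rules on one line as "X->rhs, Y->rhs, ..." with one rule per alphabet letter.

A->BC, B->AC, C->AC

  step 4 ⇒ step 5: ACACBCACACACBCACBCACBCACACACBCACBCACBCACACACBCACACACBCACACACBCAC ⇒ BC·AC·BC·AC·AC·AC·BC·AC·BC·AC·BC·AC·AC·AC·BC·AC·AC·AC·BC·AC·AC·AC·BC·AC·BC·AC·BC·AC·AC·AC·BC·AC·AC·AC·BC·AC·AC·AC·BC·AC·BC·AC·BC·AC·AC·AC·BC·AC·BC·AC·BC·AC·AC·AC·BC·AC·BC·AC·BC·AC·AC·AC·BC·AC
    A ↦ BC
    B ↦ AC
    C ↦ AC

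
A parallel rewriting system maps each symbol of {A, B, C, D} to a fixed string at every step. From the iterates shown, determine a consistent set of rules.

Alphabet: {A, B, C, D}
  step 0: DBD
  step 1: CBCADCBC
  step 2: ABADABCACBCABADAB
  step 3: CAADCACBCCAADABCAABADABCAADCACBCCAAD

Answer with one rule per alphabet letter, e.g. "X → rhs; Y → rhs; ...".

  step 2 ⇒ step 3: ABADABCACBCABADAB ⇒ CA·AD·CA·CBC·CA·AD·AB·CA·AB·AD·AB·CA·AD·CA·CBC·CA·AD
    A ↦ CA
    B ↦ AD
    C ↦ AB
    D ↦ CBC

A->CA, B->AD, C->AB, D->CBC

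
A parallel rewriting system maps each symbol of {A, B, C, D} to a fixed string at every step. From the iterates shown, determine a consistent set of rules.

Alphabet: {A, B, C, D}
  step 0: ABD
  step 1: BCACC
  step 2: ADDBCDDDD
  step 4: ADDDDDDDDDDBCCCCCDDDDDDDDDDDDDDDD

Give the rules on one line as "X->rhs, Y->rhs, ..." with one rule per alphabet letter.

  step 1 ⇒ step 2: BCACC ⇒ A·DD·BC·DD·DD
    A ↦ BC
    B ↦ A
    C ↦ DD
  step 0 ⇒ step 1: ABD ⇒ BC·A·CC
    D ↦ CC

A->BC, B->A, C->DD, D->CC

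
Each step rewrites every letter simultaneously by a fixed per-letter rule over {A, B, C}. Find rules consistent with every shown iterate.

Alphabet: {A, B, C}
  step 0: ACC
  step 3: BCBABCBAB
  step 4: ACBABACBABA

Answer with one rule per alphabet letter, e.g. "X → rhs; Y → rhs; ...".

  step 3 ⇒ step 4: BCBABCBAB ⇒ A·CB·A·B·A·CB·A·B·A
    A ↦ B
    B ↦ A
    C ↦ CB

A->B, B->A, C->CB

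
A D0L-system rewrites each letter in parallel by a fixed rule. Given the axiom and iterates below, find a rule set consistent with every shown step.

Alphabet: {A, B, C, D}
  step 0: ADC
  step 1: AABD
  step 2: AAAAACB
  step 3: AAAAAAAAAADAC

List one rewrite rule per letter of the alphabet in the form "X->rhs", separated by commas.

A->AA, B->AC, C->D, D->B

  step 2 ⇒ step 3: AAAAACB ⇒ AA·AA·AA·AA·AA·D·AC
    A ↦ AA
    B ↦ AC
    C ↦ D
  step 0 ⇒ step 1: ADC ⇒ AA·B·D
    D ↦ B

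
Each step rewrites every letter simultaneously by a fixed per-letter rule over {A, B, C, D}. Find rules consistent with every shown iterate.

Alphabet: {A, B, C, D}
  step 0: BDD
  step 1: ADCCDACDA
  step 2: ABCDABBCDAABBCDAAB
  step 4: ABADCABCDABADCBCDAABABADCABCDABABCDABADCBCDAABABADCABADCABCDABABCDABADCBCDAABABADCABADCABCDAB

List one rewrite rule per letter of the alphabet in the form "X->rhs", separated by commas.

  step 1 ⇒ step 2: ADCCDACDA ⇒ AB·CDA·B·B·CDA·AB·B·CDA·AB
    A ↦ AB
    C ↦ B
    D ↦ CDA
  step 0 ⇒ step 1: BDD ⇒ ADC·CDA·CDA
    B ↦ ADC

A->AB, B->ADC, C->B, D->CDA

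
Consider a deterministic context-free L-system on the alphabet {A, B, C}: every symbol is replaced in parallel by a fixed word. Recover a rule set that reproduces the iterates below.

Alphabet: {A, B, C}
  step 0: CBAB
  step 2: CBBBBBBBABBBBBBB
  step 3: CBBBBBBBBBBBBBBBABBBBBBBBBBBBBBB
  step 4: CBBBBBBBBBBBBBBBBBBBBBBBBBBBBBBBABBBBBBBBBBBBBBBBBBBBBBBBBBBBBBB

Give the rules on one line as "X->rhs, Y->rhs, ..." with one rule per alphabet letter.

A->AB, B->BB, C->CB

  step 3 ⇒ step 4: CBBBBBBBBBBBBBBBABBBBBBBBBBBBBBB ⇒ CB·BB·BB·BB·BB·BB·BB·BB·BB·BB·BB·BB·BB·BB·BB·BB·AB·BB·BB·BB·BB·BB·BB·BB·BB·BB·BB·BB·BB·BB·BB·BB
    A ↦ AB
    B ↦ BB
    C ↦ CB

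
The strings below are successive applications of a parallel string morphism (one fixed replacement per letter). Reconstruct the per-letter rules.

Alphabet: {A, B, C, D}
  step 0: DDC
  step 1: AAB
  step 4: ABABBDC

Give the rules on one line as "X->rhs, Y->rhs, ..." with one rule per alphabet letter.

  step 0 ⇒ step 1: DDC ⇒ A·A·B
    C ↦ B
    D ↦ A
    A ↦ B  (constrained at step 1)
    B ↦ DC  (constrained at step 1)

A->B, B->DC, C->B, D->A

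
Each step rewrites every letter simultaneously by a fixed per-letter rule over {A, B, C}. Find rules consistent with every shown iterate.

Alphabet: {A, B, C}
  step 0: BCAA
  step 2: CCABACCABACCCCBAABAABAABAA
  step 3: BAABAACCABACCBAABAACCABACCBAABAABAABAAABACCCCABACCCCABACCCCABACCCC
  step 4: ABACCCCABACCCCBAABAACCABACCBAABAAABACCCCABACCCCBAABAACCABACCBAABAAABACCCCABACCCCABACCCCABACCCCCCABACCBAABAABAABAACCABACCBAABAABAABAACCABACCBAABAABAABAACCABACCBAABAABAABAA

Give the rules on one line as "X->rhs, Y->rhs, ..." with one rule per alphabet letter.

A->CC, B->ABA, C->BAA

  step 3 ⇒ step 4: BAABAACCABACCBAABAACCABACCBAABAABAABAAABACCCCABACCCCABACCCCABACCCC ⇒ ABA·CC·CC·ABA·CC·CC·BAA·BAA·CC·ABA·CC·BAA·BAA·ABA·CC·CC·ABA·CC·CC·BAA·BAA·CC·ABA·CC·BAA·BAA·ABA·CC·CC·ABA·CC·CC·ABA·CC·CC·ABA·CC·CC·CC·ABA·CC·BAA·BAA·BAA·BAA·CC·ABA·CC·BAA·BAA·BAA·BAA·CC·ABA·CC·BAA·BAA·BAA·BAA·CC·ABA·CC·BAA·BAA·BAA·BAA
    A ↦ CC
    B ↦ ABA
    C ↦ BAA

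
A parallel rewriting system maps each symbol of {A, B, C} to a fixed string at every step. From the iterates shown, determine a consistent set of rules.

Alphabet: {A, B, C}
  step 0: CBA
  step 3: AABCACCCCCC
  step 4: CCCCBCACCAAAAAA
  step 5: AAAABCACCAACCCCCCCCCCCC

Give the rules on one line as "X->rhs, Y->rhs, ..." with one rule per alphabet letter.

A->CC, B->BC, C->A

  step 4 ⇒ step 5: CCCCBCACCAAAAAA ⇒ A·A·A·A·BC·A·CC·A·A·CC·CC·CC·CC·CC·CC
    A ↦ CC
    B ↦ BC
    C ↦ A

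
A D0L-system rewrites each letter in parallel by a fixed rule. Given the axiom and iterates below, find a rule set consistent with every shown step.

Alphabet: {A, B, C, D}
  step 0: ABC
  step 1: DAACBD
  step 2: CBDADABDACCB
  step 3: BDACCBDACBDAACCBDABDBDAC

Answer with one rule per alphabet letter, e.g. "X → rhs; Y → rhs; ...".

  step 2 ⇒ step 3: CBDADABDACCB ⇒ BD·AC·CB·DA·CB·DA·AC·CB·DA·BD·BD·AC
    A ↦ DA
    B ↦ AC
    C ↦ BD
    D ↦ CB

A->DA, B->AC, C->BD, D->CB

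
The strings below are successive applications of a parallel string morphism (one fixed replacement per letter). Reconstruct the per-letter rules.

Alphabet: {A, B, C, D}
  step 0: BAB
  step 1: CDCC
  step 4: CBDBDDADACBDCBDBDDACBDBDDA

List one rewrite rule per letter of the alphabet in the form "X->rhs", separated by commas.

A->DC, B->C, C->DA, D->BD

  step 0 ⇒ step 1: BAB ⇒ C·DC·C
    A ↦ DC
    B ↦ C
    C ↦ DA  (constrained at step 1)
    D ↦ BD  (constrained at step 1)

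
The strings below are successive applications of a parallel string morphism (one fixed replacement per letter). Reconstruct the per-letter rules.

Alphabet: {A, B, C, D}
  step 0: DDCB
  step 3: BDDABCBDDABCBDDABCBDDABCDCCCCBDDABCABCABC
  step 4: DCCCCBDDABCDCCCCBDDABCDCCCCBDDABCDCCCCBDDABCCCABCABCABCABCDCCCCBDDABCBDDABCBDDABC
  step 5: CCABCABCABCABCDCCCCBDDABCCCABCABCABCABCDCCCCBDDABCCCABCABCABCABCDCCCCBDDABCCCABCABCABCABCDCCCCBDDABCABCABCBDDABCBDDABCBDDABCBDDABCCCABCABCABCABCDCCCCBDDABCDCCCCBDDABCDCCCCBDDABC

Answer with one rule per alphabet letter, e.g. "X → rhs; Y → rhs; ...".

A->BD, B->D, C->ABC, D->CC

  step 4 ⇒ step 5: DCCCCBDDABCDCCCCBDDABCDCCCCBDDABCDCCCCBDDABCCCABCABCABCABCDCCCCBDDABCBDDABCBDDABC ⇒ CC·ABC·ABC·ABC·ABC·D·CC·CC·BD·D·ABC·CC·ABC·ABC·ABC·ABC·D·CC·CC·BD·D·ABC·CC·ABC·ABC·ABC·ABC·D·CC·CC·BD·D·ABC·CC·ABC·ABC·ABC·ABC·D·CC·CC·BD·D·ABC·ABC·ABC·BD·D·ABC·BD·D·ABC·BD·D·ABC·BD·D·ABC·CC·ABC·ABC·ABC·ABC·D·CC·CC·BD·D·ABC·D·CC·CC·BD·D·ABC·D·CC·CC·BD·D·ABC
    A ↦ BD
    B ↦ D
    C ↦ ABC
    D ↦ CC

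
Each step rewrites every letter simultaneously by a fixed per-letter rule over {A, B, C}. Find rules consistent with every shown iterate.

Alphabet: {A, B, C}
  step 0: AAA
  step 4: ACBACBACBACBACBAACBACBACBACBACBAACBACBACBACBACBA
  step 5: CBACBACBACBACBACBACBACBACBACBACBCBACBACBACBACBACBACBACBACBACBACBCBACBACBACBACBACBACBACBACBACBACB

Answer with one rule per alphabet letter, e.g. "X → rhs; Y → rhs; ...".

  step 4 ⇒ step 5: ACBACBACBACBACBAACBACBACBACBACBAACBACBACBACBACBA ⇒ CB·AC·BA·CB·AC·BA·CB·AC·BA·CB·AC·BA·CB·AC·BA·CB·CB·AC·BA·CB·AC·BA·CB·AC·BA·CB·AC·BA·CB·AC·BA·CB·CB·AC·BA·CB·AC·BA·CB·AC·BA·CB·AC·BA·CB·AC·BA·CB
    A ↦ CB
    B ↦ BA
    C ↦ AC

A->CB, B->BA, C->AC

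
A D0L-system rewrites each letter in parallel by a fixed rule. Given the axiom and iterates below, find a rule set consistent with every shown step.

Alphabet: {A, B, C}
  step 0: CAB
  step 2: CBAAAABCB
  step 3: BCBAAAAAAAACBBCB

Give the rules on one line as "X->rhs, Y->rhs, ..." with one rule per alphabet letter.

  step 2 ⇒ step 3: CBAAAABCB ⇒ B·CB·AA·AA·AA·AA·CB·B·CB
    A ↦ AA
    B ↦ CB
    C ↦ B

A->AA, B->CB, C->B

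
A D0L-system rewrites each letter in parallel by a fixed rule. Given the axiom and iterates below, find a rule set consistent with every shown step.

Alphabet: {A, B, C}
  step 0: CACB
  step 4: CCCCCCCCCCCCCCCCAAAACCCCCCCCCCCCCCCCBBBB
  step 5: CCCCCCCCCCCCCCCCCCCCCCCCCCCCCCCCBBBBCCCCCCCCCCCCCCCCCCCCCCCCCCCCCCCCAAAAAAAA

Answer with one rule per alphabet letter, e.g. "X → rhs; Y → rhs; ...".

A->B, B->AA, C->CC

  step 4 ⇒ step 5: CCCCCCCCCCCCCCCCAAAACCCCCCCCCCCCCCCCBBBB ⇒ CC·CC·CC·CC·CC·CC·CC·CC·CC·CC·CC·CC·CC·CC·CC·CC·B·B·B·B·CC·CC·CC·CC·CC·CC·CC·CC·CC·CC·CC·CC·CC·CC·CC·CC·AA·AA·AA·AA
    A ↦ B
    B ↦ AA
    C ↦ CC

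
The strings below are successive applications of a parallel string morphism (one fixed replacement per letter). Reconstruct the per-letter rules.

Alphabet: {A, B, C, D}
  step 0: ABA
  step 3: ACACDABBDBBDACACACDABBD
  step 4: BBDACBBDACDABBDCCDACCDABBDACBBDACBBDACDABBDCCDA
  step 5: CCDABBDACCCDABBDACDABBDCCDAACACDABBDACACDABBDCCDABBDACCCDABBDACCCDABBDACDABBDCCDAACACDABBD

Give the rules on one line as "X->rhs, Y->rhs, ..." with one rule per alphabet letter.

  step 4 ⇒ step 5: BBDACBBDACDABBDCCDACCDABBDACBBDACBBDACDABBDCCDA ⇒ C·C·DA·BBD·AC·C·C·DA·BBD·AC·DA·BBD·C·C·DA·AC·AC·DA·BBD·AC·AC·DA·BBD·C·C·DA·BBD·AC·C·C·DA·BBD·AC·C·C·DA·BBD·AC·DA·BBD·C·C·DA·AC·AC·DA·BBD
    A ↦ BBD
    B ↦ C
    C ↦ AC
    D ↦ DA

A->BBD, B->C, C->AC, D->DA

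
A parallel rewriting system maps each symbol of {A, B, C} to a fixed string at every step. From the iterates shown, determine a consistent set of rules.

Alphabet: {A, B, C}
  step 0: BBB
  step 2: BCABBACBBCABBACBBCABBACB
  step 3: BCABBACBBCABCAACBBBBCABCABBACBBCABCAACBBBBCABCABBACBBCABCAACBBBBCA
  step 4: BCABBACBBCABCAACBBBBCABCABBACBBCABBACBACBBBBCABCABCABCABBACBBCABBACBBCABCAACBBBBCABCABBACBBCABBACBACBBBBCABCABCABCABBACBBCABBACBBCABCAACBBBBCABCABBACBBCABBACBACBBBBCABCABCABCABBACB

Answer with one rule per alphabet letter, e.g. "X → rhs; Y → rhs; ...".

A->ACB, B->BCA, C->BB

  step 3 ⇒ step 4: BCABBACBBCABCAACBBBBCABCABBACBBCABCAACBBBBCABCABBACBBCABCAACBBBBCA ⇒ BCA·BB·ACB·BCA·BCA·ACB·BB·BCA·BCA·BB·ACB·BCA·BB·ACB·ACB·BB·BCA·BCA·BCA·BCA·BB·ACB·BCA·BB·ACB·BCA·BCA·ACB·BB·BCA·BCA·BB·ACB·BCA·BB·ACB·ACB·BB·BCA·BCA·BCA·BCA·BB·ACB·BCA·BB·ACB·BCA·BCA·ACB·BB·BCA·BCA·BB·ACB·BCA·BB·ACB·ACB·BB·BCA·BCA·BCA·BCA·BB·ACB
    A ↦ ACB
    B ↦ BCA
    C ↦ BB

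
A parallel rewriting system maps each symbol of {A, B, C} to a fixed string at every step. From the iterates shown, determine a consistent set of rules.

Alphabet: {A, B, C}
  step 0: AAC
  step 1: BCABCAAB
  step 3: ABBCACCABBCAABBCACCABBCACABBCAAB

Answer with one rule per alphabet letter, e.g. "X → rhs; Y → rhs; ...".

  step 0 ⇒ step 1: AAC ⇒ BCA·BCA·AB
    A ↦ BCA
    C ↦ AB
    B ↦ C  (constrained at step 1)

A->BCA, B->C, C->AB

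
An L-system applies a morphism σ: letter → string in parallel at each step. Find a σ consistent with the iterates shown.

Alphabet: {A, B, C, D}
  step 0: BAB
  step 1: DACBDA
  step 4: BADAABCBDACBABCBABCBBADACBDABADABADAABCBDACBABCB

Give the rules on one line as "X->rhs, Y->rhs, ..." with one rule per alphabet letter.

A->CB, B->DA, C->BA, D->AB

  step 0 ⇒ step 1: BAB ⇒ DA·CB·DA
    A ↦ CB
    B ↦ DA
    C ↦ BA  (constrained at step 1)
    D ↦ AB  (constrained at step 1)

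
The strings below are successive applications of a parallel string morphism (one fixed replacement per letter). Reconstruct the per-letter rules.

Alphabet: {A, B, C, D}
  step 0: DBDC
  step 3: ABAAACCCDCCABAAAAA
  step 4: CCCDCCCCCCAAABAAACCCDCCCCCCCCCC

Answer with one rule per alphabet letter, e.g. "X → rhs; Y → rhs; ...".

A->CC, B->CD, C->A, D->BA

  step 3 ⇒ step 4: ABAAACCCDCCABAAAAA ⇒ CC·CD·CC·CC·CC·A·A·A·BA·A·A·CC·CD·CC·CC·CC·CC·CC
    A ↦ CC
    B ↦ CD
    C ↦ A
    D ↦ BA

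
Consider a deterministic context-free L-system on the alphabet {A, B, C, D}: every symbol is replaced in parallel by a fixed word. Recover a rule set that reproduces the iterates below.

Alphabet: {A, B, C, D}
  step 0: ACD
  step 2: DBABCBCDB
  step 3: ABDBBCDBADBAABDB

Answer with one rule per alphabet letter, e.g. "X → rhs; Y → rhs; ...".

  step 2 ⇒ step 3: DBABCBCDB ⇒ AB·DB·BC·DB·A·DB·A·AB·DB
    A ↦ BC
    B ↦ DB
    C ↦ A
    D ↦ AB

A->BC, B->DB, C->A, D->AB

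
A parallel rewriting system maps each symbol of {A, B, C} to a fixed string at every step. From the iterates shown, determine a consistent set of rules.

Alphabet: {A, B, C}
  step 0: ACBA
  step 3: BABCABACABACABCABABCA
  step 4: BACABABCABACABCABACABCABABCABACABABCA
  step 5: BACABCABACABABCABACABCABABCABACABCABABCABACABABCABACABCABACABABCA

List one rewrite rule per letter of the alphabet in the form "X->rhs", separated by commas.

A->CA, B->BA, C->B

  step 4 ⇒ step 5: BACABABCABACABCABACABCABABCABACABABCA ⇒ BA·CA·B·CA·BA·CA·BA·B·CA·BA·CA·B·CA·BA·B·CA·BA·CA·B·CA·BA·B·CA·BA·CA·BA·B·CA·BA·CA·B·CA·BA·CA·BA·B·CA
    A ↦ CA
    B ↦ BA
    C ↦ B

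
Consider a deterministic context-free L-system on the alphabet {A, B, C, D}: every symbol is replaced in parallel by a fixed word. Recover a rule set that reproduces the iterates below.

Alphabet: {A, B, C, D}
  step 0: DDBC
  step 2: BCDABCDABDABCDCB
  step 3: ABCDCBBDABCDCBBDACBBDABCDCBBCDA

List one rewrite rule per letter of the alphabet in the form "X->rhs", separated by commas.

  step 2 ⇒ step 3: BCDABCDABDABCDCB ⇒ A·BCD·CB·BD·A·BCD·CB·BD·A·CB·BD·A·BCD·CB·BCD·A
    A ↦ BD
    B ↦ A
    C ↦ BCD
    D ↦ CB

A->BD, B->A, C->BCD, D->CB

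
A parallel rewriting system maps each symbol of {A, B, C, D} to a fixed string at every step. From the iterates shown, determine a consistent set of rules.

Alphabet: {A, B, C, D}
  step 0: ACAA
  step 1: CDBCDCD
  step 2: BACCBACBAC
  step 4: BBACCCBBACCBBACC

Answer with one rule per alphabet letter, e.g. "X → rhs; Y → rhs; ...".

A->CD, B->C, C->B, D->AC

  step 1 ⇒ step 2: CDBCDCD ⇒ B·AC·C·B·AC·B·AC
    B ↦ C
    C ↦ B
    D ↦ AC
  step 0 ⇒ step 1: ACAA ⇒ CD·B·CD·CD
    A ↦ CD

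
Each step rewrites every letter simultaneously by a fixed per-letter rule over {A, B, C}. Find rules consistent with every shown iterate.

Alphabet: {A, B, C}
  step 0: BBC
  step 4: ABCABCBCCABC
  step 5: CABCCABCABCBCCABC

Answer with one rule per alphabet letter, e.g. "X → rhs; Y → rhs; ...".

A->C, B->A, C->BC

  step 4 ⇒ step 5: ABCABCBCCABC ⇒ C·A·BC·C·A·BC·A·BC·BC·C·A·BC
    A ↦ C
    B ↦ A
    C ↦ BC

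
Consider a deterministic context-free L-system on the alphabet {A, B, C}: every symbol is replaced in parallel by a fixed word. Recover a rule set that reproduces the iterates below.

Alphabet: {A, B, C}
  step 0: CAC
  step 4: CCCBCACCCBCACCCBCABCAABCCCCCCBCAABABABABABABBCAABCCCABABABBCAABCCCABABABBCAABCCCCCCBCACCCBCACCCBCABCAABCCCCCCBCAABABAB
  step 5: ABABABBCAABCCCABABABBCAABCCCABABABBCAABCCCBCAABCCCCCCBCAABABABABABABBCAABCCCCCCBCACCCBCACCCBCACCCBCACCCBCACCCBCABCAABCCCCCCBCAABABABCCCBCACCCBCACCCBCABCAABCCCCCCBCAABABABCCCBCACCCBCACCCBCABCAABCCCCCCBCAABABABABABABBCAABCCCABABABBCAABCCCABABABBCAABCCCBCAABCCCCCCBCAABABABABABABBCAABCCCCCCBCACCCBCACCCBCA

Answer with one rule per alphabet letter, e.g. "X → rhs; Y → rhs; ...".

  step 4 ⇒ step 5: CCCBCACCCBCACCCBCABCAABCCCCCCBCAABABABABABABBCAABCCCABABABBCAABCCCABABABBCAABCCCCCCBCACCCBCACCCBCABCAABCCCCCCBCAABABAB ⇒ AB·AB·AB·BCA·AB·CCC·AB·AB·AB·BCA·AB·CCC·AB·AB·AB·BCA·AB·CCC·BCA·AB·CCC·CCC·BCA·AB·AB·AB·AB·AB·AB·BCA·AB·CCC·CCC·BCA·CCC·BCA·CCC·BCA·CCC·BCA·CCC·BCA·CCC·BCA·BCA·AB·CCC·CCC·BCA·AB·AB·AB·CCC·BCA·CCC·BCA·CCC·BCA·BCA·AB·CCC·CCC·BCA·AB·AB·AB·CCC·BCA·CCC·BCA·CCC·BCA·BCA·AB·CCC·CCC·BCA·AB·AB·AB·AB·AB·AB·BCA·AB·CCC·AB·AB·AB·BCA·AB·CCC·AB·AB·AB·BCA·AB·CCC·BCA·AB·CCC·CCC·BCA·AB·AB·AB·AB·AB·AB·BCA·AB·CCC·CCC·BCA·CCC·BCA·CCC·BCA
    A ↦ CCC
    B ↦ BCA
    C ↦ AB

A->CCC, B->BCA, C->AB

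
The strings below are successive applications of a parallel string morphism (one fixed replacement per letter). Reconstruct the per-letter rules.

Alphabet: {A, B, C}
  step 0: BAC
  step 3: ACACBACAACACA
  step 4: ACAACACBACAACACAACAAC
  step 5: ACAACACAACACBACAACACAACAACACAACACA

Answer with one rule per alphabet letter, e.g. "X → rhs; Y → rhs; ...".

  step 4 ⇒ step 5: ACAACACBACAACACAACAAC ⇒ AC·A·AC·AC·A·AC·A·CB·AC·A·AC·AC·A·AC·A·AC·AC·A·AC·AC·A
    A ↦ AC
    B ↦ CB
    C ↦ A

A->AC, B->CB, C->A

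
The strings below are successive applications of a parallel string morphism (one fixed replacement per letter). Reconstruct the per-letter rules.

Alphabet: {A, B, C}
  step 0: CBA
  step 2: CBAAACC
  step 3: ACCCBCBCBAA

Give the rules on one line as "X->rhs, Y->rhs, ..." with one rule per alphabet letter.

A->CB, B->CC, C->A

  step 2 ⇒ step 3: CBAAACC ⇒ A·CC·CB·CB·CB·A·A
    A ↦ CB
    B ↦ CC
    C ↦ A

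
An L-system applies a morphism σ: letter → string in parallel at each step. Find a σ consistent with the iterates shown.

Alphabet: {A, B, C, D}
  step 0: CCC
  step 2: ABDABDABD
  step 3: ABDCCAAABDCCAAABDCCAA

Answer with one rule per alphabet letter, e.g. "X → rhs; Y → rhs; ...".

  step 2 ⇒ step 3: ABDABDABD ⇒ ABD·CC·AA·ABD·CC·AA·ABD·CC·AA
    A ↦ ABD
    B ↦ CC
    D ↦ AA
    C ↦ A  (constrained at step 0)

A->ABD, B->CC, C->A, D->AA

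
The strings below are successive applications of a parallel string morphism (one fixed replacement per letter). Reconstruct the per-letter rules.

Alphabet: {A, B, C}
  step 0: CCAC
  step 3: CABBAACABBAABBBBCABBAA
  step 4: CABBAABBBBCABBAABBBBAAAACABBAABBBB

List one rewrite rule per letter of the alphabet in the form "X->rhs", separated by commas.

A->BB, B->A, C->CA

  step 3 ⇒ step 4: CABBAACABBAABBBBCABBAA ⇒ CA·BB·A·A·BB·BB·CA·BB·A·A·BB·BB·A·A·A·A·CA·BB·A·A·BB·BB
    A ↦ BB
    B ↦ A
    C ↦ CA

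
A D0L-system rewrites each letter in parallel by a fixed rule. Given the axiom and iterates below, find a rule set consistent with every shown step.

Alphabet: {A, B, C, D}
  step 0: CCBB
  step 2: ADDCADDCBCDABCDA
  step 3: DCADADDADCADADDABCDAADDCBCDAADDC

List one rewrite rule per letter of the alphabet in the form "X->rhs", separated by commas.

A->DC, B->BC, C->DA, D->AD

  step 2 ⇒ step 3: ADDCADDCBCDABCDA ⇒ DC·AD·AD·DA·DC·AD·AD·DA·BC·DA·AD·DC·BC·DA·AD·DC
    A ↦ DC
    B ↦ BC
    C ↦ DA
    D ↦ AD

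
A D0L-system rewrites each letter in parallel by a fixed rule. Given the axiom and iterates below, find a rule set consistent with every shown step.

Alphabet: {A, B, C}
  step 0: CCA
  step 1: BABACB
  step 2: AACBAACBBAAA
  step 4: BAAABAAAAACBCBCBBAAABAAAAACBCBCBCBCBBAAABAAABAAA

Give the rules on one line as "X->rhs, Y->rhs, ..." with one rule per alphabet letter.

A->CB, B->AA, C->BA

  step 1 ⇒ step 2: BABACB ⇒ AA·CB·AA·CB·BA·AA
    A ↦ CB
    B ↦ AA
    C ↦ BA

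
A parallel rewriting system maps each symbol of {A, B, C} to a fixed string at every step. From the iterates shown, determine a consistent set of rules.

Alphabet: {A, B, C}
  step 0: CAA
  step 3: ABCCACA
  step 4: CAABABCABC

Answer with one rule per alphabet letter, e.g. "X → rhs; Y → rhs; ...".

A->C, B->A, C->AB

  step 3 ⇒ step 4: ABCCACA ⇒ C·A·AB·AB·C·AB·C
    A ↦ C
    B ↦ A
    C ↦ AB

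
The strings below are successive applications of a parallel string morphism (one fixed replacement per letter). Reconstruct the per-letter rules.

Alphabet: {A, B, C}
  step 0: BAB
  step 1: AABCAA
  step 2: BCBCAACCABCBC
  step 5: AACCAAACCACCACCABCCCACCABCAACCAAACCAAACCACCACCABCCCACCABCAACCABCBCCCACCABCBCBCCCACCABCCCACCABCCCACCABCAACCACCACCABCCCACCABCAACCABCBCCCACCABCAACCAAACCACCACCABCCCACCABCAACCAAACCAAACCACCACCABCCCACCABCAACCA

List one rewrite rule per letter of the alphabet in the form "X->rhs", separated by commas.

  step 1 ⇒ step 2: AABCAA ⇒ BC·BC·AA·CCA·BC·BC
    A ↦ BC
    B ↦ AA
    C ↦ CCA

A->BC, B->AA, C->CCA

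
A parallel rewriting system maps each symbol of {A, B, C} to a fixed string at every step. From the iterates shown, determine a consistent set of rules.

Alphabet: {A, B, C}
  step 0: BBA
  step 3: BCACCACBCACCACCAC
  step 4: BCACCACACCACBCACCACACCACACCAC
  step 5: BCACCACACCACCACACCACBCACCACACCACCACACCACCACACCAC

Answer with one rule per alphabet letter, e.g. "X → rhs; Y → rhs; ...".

A->C, B->BC, C->AC

  step 4 ⇒ step 5: BCACCACACCACBCACCACACCACACCAC ⇒ BC·AC·C·AC·AC·C·AC·C·AC·AC·C·AC·BC·AC·C·AC·AC·C·AC·C·AC·AC·C·AC·C·AC·AC·C·AC
    A ↦ C
    B ↦ BC
    C ↦ AC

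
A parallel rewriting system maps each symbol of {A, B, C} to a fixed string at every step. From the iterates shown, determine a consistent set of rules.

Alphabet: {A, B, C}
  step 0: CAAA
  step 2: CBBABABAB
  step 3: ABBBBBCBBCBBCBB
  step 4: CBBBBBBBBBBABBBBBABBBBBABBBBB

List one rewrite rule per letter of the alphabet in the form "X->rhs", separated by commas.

A->C, B->BB, C->AB

  step 3 ⇒ step 4: ABBBBBCBBCBBCBB ⇒ C·BB·BB·BB·BB·BB·AB·BB·BB·AB·BB·BB·AB·BB·BB
    A ↦ C
    B ↦ BB
    C ↦ AB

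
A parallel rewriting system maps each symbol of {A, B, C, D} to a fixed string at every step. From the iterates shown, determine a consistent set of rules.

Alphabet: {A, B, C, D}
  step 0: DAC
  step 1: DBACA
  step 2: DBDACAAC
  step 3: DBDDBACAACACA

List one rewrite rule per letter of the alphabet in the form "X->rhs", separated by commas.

  step 2 ⇒ step 3: DBDACAAC ⇒ DB·D·DB·AC·A·AC·AC·A
    A ↦ AC
    B ↦ D
    C ↦ A
    D ↦ DB

A->AC, B->D, C->A, D->DB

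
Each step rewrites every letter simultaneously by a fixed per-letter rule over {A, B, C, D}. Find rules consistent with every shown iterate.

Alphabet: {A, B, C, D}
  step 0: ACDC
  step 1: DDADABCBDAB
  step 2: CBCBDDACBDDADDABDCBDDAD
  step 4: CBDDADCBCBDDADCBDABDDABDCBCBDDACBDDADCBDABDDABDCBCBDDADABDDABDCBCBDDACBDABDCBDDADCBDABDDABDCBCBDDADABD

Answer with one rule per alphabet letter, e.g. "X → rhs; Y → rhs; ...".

  step 1 ⇒ step 2: DDADABCBDAB ⇒ CB·CB·DDA·CB·DDA·D·DAB·D·CB·DDA·D
    A ↦ DDA
    B ↦ D
    C ↦ DAB
    D ↦ CB

A->DDA, B->D, C->DAB, D->CB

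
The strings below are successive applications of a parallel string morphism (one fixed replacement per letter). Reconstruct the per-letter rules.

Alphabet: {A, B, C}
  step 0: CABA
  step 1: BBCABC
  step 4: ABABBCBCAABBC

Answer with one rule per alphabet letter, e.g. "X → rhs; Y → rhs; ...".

A->BC, B->A, C->B

  step 0 ⇒ step 1: CABA ⇒ B·BC·A·BC
    A ↦ BC
    B ↦ A
    C ↦ B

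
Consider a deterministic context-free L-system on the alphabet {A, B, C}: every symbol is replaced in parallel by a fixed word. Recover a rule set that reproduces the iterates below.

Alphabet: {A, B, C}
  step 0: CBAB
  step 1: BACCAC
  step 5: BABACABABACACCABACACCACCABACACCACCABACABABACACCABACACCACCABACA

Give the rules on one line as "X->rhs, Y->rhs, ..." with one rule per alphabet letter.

  step 0 ⇒ step 1: CBAB ⇒ BA·C·CA·C
    A ↦ CA
    B ↦ C
    C ↦ BA

A->CA, B->C, C->BA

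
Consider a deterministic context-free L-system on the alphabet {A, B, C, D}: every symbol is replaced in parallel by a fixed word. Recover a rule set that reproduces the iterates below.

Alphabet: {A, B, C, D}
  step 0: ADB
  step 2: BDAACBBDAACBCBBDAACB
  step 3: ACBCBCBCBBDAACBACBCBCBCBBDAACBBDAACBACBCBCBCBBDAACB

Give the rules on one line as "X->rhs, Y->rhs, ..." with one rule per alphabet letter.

  step 2 ⇒ step 3: BDAACBBDAACBCBBDAACB ⇒ ACB·CB·CB·CB·BDA·ACB·ACB·CB·CB·CB·BDA·ACB·BDA·ACB·ACB·CB·CB·CB·BDA·ACB
    A ↦ CB
    B ↦ ACB
    C ↦ BDA
    D ↦ CB

A->CB, B->ACB, C->BDA, D->CB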